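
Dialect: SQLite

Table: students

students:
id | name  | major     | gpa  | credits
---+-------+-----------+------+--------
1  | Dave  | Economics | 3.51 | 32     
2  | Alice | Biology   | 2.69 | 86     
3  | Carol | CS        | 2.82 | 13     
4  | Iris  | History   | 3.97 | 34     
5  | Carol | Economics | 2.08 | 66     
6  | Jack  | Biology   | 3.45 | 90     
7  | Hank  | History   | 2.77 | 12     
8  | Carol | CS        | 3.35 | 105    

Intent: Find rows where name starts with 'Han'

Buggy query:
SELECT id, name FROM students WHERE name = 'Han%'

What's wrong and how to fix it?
Bug: Wildcards only work with LIKE; '=' treats '%' as a literal character

Fix: Use LIKE for wildcard pattern matching

Corrected query:
SELECT id, name FROM students WHERE name LIKE 'Han%'

Result:
id | name
---+-----
7  | Hank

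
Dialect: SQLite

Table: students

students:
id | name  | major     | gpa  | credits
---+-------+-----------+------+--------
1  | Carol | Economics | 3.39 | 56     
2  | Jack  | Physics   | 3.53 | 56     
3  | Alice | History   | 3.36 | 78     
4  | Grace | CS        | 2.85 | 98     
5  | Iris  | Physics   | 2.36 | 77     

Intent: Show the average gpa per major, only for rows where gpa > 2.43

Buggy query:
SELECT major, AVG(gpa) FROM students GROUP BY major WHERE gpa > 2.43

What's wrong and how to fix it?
Bug: WHERE cannot follow GROUP BY

Fix: Move the WHERE clause before GROUP BY

Corrected query:
SELECT major, AVG(gpa) FROM students WHERE gpa > 2.43 GROUP BY major

Result:
major     | AVG(gpa)
----------+---------
CS        | 2.85    
Economics | 3.39    
History   | 3.36    
Physics   | 3.53    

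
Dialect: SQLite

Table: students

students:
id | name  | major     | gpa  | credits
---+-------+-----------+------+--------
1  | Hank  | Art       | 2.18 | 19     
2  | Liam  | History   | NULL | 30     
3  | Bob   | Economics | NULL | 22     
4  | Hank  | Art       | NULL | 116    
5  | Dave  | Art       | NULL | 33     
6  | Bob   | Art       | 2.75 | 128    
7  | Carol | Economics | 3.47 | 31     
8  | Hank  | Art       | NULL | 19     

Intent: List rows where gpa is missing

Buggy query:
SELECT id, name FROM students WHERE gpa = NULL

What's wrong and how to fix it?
Bug: Comparing to NULL with '=' never matches; NULL = NULL is unknown, not true

Fix: Replace '= NULL' with 'IS NULL'

Corrected query:
SELECT id, name FROM students WHERE gpa IS NULL

Result:
id | name
---+-----
2  | Liam
3  | Bob 
4  | Hank
5  | Dave
8  | Hank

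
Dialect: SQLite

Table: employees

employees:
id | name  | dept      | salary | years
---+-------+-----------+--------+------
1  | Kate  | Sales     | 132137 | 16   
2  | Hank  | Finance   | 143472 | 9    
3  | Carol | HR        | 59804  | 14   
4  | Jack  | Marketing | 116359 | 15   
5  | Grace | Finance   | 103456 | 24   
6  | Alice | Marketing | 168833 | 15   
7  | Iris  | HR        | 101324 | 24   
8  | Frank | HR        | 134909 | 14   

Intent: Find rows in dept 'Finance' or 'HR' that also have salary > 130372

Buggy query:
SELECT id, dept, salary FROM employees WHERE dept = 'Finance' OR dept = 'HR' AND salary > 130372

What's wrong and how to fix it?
Bug: Without parentheses, AND is evaluated before OR, so the salary filter only applies to the 'HR' branch

Fix: Group the OR with parentheses (or use IN), then AND the threshold

Corrected query:
SELECT id, dept, salary FROM employees WHERE (dept = 'Finance' OR dept = 'HR') AND salary > 130372

Result:
id | dept    | salary
---+---------+-------
2  | Finance | 143472
8  | HR      | 134909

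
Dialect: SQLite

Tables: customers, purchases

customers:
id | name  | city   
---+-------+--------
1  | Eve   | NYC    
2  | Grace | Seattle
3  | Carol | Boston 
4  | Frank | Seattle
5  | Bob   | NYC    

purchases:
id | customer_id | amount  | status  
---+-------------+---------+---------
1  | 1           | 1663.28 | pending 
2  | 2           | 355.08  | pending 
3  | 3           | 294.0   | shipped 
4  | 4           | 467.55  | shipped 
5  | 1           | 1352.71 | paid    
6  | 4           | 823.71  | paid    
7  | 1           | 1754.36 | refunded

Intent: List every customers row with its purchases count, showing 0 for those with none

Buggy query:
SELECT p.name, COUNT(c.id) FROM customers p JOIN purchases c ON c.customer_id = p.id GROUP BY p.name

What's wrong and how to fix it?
Bug: An inner join excludes parents with zero children

Fix: Switch to LEFT JOIN to retain unmatched parent rows

Corrected query:
SELECT p.name, COUNT(c.id) FROM customers p LEFT JOIN purchases c ON c.customer_id = p.id GROUP BY p.name

Result:
name  | COUNT(c.id)
------+------------
Bob   | 0          
Carol | 1          
Eve   | 3          
Frank | 2          
Grace | 1          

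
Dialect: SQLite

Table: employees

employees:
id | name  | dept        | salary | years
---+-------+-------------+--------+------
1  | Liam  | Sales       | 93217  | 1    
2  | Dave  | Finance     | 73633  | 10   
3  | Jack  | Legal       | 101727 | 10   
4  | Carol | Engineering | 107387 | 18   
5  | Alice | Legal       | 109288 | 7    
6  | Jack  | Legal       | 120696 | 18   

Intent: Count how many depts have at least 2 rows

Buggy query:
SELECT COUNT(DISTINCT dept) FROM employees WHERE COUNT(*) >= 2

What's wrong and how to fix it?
Bug: WHERE filters individual rows, not groups, so a group-level COUNT is invalid there

Fix: Group first with HAVING COUNT(*) >= 2, then COUNT the resulting groups

Corrected query:
SELECT COUNT(*) FROM (SELECT dept FROM employees GROUP BY dept HAVING COUNT(*) >= 2)

Result:
COUNT(*)
--------
1       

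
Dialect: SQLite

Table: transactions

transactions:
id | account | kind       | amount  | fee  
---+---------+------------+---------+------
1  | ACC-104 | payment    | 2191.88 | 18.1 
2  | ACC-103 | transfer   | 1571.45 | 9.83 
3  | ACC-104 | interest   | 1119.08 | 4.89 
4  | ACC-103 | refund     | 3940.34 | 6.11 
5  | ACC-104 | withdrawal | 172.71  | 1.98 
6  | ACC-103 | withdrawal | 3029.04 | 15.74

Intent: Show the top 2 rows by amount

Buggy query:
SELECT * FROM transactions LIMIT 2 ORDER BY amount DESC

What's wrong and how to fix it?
Bug: LIMIT must come after ORDER BY

Fix: Swap the clauses: ORDER BY first, then LIMIT

Corrected query:
SELECT * FROM transactions ORDER BY amount DESC LIMIT 2

Result:
id | account | kind       | amount  | fee  
---+---------+------------+---------+------
4  | ACC-103 | refund     | 3940.34 | 6.11 
6  | ACC-103 | withdrawal | 3029.04 | 15.74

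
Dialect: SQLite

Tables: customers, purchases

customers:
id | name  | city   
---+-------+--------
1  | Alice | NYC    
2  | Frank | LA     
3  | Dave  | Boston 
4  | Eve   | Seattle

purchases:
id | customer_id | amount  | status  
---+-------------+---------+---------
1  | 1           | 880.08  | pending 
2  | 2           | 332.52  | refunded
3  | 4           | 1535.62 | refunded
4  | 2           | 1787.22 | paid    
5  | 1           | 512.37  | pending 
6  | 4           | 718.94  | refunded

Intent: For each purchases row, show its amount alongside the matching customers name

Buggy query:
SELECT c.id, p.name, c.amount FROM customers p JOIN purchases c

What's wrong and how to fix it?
Bug: JOIN with no ON clause produces a cartesian product; every purchases row pairs with every customers row

Fix: Add ON c.customer_id = p.id to the JOIN

Corrected query:
SELECT c.id, p.name, c.amount FROM customers p JOIN purchases c ON c.customer_id = p.id

Result:
id | name  | amount 
---+-------+--------
1  | Alice | 880.08 
2  | Frank | 332.52 
3  | Eve   | 1535.62
4  | Frank | 1787.22
5  | Alice | 512.37 
6  | Eve   | 718.94 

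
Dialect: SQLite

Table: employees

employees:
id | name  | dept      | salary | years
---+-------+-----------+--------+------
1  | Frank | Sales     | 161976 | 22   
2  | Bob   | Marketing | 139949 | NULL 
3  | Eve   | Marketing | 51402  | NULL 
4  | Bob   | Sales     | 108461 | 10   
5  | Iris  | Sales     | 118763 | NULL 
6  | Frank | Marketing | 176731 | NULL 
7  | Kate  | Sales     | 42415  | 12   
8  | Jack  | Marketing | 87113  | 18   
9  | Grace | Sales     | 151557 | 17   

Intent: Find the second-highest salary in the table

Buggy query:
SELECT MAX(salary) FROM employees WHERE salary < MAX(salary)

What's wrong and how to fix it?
Bug: MAX(salary) on the right of the comparison is an aggregate-in-WHERE error

Fix: Compute the overall MAX in a subquery, then take MAX of rows below it

Corrected query:
SELECT MAX(salary) FROM employees WHERE salary < (SELECT MAX(salary) FROM employees)

Result:
MAX(salary)
-----------
161976     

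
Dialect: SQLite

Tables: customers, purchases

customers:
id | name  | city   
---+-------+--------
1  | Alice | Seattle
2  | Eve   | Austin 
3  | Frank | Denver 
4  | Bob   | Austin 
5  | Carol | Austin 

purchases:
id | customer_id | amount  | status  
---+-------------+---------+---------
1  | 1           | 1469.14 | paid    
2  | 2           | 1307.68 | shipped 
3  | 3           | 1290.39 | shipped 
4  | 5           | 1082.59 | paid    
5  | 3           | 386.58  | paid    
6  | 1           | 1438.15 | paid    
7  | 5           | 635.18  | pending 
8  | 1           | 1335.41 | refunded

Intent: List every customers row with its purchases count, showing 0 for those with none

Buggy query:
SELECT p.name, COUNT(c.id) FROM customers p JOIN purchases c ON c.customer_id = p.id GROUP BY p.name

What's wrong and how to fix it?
Bug: INNER JOIN drops customers rows that have no matching purchases rows

Fix: Use LEFT JOIN so parents without children still appear (COUNT(c.id) gives 0)

Corrected query:
SELECT p.name, COUNT(c.id) FROM customers p LEFT JOIN purchases c ON c.customer_id = p.id GROUP BY p.name

Result:
name  | COUNT(c.id)
------+------------
Alice | 3          
Bob   | 0          
Carol | 2          
Eve   | 1          
Frank | 2          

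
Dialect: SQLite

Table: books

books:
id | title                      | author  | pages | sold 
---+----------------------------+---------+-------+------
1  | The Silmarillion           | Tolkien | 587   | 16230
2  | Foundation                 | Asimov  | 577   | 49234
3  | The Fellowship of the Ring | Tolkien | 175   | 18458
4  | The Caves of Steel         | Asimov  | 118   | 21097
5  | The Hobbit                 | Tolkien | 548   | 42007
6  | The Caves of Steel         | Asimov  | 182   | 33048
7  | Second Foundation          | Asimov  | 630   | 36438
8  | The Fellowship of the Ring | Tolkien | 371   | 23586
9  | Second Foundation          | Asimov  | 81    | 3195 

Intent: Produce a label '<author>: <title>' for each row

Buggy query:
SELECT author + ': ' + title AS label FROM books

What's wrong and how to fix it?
Bug: SQLite uses || for string concatenation; + coerces text to numbers (yielding 0)

Fix: Use the || operator for string concatenation

Corrected query:
SELECT author || ': ' || title AS label FROM books

Result:
label                              
-----------------------------------
Tolkien: The Silmarillion          
Asimov: Foundation                 
Tolkien: The Fellowship of the Ring
Asimov: The Caves of Steel         
Tolkien: The Hobbit                
Asimov: The Caves of Steel         
Asimov: Second Foundation          
Tolkien: The Fellowship of the Ring
Asimov: Second Foundation          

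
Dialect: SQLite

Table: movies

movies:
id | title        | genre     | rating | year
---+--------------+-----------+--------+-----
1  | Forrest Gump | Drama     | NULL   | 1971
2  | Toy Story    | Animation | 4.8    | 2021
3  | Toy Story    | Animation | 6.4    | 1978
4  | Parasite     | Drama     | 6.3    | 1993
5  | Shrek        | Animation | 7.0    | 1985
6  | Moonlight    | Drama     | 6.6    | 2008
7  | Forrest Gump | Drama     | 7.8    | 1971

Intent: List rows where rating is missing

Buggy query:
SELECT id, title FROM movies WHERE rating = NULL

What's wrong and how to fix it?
Bug: Comparing to NULL with '=' never matches; NULL = NULL is unknown, not true

Fix: Replace '= NULL' with 'IS NULL'

Corrected query:
SELECT id, title FROM movies WHERE rating IS NULL

Result:
id | title       
---+-------------
1  | Forrest Gump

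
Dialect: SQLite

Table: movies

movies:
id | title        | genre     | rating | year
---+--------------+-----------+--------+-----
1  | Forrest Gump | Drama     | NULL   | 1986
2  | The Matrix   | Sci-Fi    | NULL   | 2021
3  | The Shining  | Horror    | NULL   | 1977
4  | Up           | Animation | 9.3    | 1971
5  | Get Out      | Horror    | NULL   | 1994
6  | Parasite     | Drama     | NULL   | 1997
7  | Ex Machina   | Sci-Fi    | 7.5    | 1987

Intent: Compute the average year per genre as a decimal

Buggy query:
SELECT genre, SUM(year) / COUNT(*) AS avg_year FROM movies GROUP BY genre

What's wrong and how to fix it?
Bug: SUM(year) and COUNT(*) are both integers; the division truncates the fractional part

Fix: Cast one side to REAL so the division keeps the fractional part

Corrected query:
SELECT genre, SUM(year) * 1.0 / COUNT(*) AS avg_year FROM movies GROUP BY genre

Result:
genre     | avg_year
----------+---------
Animation | 1971    
Drama     | 1991.5  
Horror    | 1985.5  
Sci-Fi    | 2004    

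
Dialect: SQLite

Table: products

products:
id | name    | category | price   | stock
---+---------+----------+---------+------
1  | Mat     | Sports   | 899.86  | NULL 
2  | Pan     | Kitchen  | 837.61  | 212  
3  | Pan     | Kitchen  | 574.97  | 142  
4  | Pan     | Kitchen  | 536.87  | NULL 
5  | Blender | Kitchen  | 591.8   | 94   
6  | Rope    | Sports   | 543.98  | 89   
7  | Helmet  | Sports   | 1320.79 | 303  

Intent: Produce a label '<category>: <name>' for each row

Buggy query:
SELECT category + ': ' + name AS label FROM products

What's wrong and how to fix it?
Bug: '+' is numeric addition; on text columns SQLite converts them to 0 instead of concatenating

Fix: Replace + with || to concatenate text

Corrected query:
SELECT category || ': ' || name AS label FROM products

Result:
label           
----------------
Sports: Mat     
Kitchen: Pan    
Kitchen: Pan    
Kitchen: Pan    
Kitchen: Blender
Sports: Rope    
Sports: Helmet  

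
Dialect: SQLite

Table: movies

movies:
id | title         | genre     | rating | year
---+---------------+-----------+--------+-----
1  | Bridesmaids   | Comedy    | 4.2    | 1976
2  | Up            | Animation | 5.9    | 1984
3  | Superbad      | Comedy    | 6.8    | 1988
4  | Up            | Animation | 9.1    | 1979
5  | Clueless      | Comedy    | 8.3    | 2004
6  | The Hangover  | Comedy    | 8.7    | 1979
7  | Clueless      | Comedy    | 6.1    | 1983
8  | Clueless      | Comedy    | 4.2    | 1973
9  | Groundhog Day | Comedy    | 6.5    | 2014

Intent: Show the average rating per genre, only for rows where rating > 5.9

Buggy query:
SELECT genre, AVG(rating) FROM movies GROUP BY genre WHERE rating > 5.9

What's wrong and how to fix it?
Bug: WHERE cannot follow GROUP BY

Fix: Move the WHERE clause before GROUP BY

Corrected query:
SELECT genre, AVG(rating) FROM movies WHERE rating > 5.9 GROUP BY genre

Result:
genre     | AVG(rating)
----------+------------
Animation | 9.1        
Comedy    | 7.28       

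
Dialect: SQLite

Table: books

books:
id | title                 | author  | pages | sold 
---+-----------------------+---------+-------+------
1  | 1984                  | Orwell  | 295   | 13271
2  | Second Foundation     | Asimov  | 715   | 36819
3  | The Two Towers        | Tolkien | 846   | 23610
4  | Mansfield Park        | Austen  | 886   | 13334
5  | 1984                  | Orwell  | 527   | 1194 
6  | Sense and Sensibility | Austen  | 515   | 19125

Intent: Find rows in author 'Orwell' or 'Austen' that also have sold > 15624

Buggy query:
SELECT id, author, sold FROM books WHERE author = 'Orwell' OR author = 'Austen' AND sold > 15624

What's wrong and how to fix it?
Bug: Without parentheses, AND is evaluated before OR, so the sold filter only applies to the 'Austen' branch

Fix: Group the OR with parentheses (or use IN), then AND the threshold

Corrected query:
SELECT id, author, sold FROM books WHERE (author = 'Orwell' OR author = 'Austen') AND sold > 15624

Result:
id | author | sold 
---+--------+------
6  | Austen | 19125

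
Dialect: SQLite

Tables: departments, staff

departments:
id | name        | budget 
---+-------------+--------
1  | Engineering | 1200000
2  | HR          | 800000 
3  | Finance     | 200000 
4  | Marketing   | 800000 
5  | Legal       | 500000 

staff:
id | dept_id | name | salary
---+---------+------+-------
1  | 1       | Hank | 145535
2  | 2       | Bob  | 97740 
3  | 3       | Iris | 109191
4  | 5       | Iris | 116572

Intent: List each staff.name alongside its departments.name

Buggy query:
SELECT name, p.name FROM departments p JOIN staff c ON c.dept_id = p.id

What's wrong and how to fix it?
Bug: 'name' exists in both joined tables, so the database can't tell which one is meant

Fix: Qualify the column with its table alias (c.name)

Corrected query:
SELECT c.name, p.name FROM departments p JOIN staff c ON c.dept_id = p.id

Result:
name | name       
-----+------------
Hank | Engineering
Bob  | HR         
Iris | Finance    
Iris | Legal      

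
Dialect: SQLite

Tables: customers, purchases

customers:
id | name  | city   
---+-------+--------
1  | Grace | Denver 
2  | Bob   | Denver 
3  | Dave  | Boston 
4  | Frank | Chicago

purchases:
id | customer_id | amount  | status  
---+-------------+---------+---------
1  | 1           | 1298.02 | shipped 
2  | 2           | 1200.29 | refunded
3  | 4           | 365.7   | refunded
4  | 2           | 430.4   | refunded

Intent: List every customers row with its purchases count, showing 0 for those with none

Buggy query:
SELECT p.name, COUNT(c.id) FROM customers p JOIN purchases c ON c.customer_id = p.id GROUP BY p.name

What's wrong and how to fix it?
Bug: INNER JOIN drops customers rows that have no matching purchases rows

Fix: Switch to LEFT JOIN to retain unmatched parent rows

Corrected query:
SELECT p.name, COUNT(c.id) FROM customers p LEFT JOIN purchases c ON c.customer_id = p.id GROUP BY p.name

Result:
name  | COUNT(c.id)
------+------------
Bob   | 2          
Dave  | 0          
Frank | 1          
Grace | 1          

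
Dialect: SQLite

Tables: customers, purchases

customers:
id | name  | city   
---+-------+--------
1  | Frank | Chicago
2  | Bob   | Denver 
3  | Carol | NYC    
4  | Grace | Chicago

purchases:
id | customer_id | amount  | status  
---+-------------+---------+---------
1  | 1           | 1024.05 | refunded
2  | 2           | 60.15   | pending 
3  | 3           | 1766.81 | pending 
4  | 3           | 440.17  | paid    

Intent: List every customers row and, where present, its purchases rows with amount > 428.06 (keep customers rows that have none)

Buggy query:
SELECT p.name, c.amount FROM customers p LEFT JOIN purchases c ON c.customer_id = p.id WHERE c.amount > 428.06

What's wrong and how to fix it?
Bug: A WHERE condition on the right-hand table after LEFT JOIN drops unmatched parents

Fix: Put 'c.amount > 428.06' in the JOIN's ON clause instead of WHERE

Corrected query:
SELECT p.name, c.amount FROM customers p LEFT JOIN purchases c ON c.customer_id = p.id AND c.amount > 428.06

Result:
name  | amount 
------+--------
Frank | 1024.05
Bob   | NULL   
Carol | 440.17 
Carol | 1766.81
Grace | NULL   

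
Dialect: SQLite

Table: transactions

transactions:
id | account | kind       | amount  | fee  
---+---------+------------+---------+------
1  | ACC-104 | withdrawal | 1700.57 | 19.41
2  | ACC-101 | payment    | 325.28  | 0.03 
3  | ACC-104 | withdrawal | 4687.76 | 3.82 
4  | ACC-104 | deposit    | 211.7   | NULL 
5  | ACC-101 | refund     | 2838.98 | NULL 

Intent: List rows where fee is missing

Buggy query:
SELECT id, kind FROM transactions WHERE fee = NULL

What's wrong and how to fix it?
Bug: '= NULL' is always unknown in SQL three-valued logic, so no rows match

Fix: Use IS NULL to test for NULL

Corrected query:
SELECT id, kind FROM transactions WHERE fee IS NULL

Result:
id | kind   
---+--------
4  | deposit
5  | refund 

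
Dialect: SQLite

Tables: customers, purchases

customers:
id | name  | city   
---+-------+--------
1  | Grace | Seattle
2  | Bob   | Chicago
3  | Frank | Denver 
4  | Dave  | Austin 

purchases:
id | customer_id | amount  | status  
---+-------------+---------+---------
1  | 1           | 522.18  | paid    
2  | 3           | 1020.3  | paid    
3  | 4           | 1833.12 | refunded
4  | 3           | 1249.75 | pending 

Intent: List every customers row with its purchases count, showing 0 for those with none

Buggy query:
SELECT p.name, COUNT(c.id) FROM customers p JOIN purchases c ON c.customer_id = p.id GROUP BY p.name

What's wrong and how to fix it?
Bug: INNER JOIN drops customers rows that have no matching purchases rows

Fix: Switch to LEFT JOIN to retain unmatched parent rows

Corrected query:
SELECT p.name, COUNT(c.id) FROM customers p LEFT JOIN purchases c ON c.customer_id = p.id GROUP BY p.name

Result:
name  | COUNT(c.id)
------+------------
Bob   | 0          
Dave  | 1          
Frank | 2          
Grace | 1          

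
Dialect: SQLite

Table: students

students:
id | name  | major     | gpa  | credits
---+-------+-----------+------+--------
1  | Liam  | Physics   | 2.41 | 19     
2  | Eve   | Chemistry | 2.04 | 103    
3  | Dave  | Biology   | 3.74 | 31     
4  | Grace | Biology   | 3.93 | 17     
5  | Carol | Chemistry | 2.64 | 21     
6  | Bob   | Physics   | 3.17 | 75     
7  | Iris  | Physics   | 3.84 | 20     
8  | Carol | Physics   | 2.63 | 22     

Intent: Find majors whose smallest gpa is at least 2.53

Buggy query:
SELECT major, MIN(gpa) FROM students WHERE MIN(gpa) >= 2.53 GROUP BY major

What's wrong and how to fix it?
Bug: Aggregates like MIN are computed per group after WHERE runs

Fix: Replace WHERE with HAVING after the GROUP BY

Corrected query:
SELECT major, MIN(gpa) FROM students GROUP BY major HAVING MIN(gpa) >= 2.53

Result:
major   | MIN(gpa)
--------+---------
Biology | 3.74    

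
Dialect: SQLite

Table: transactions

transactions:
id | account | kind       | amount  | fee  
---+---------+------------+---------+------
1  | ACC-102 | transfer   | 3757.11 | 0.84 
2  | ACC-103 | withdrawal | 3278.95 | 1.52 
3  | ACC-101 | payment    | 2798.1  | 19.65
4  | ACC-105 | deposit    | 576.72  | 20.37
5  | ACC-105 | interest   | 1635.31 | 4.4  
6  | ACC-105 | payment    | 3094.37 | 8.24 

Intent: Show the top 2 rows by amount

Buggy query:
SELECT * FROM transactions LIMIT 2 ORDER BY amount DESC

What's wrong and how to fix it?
Bug: ORDER BY cannot follow LIMIT; LIMIT is the final clause

Fix: Sort with ORDER BY, then apply LIMIT

Corrected query:
SELECT * FROM transactions ORDER BY amount DESC LIMIT 2

Result:
id | account | kind       | amount  | fee 
---+---------+------------+---------+-----
1  | ACC-102 | transfer   | 3757.11 | 0.84
2  | ACC-103 | withdrawal | 3278.95 | 1.52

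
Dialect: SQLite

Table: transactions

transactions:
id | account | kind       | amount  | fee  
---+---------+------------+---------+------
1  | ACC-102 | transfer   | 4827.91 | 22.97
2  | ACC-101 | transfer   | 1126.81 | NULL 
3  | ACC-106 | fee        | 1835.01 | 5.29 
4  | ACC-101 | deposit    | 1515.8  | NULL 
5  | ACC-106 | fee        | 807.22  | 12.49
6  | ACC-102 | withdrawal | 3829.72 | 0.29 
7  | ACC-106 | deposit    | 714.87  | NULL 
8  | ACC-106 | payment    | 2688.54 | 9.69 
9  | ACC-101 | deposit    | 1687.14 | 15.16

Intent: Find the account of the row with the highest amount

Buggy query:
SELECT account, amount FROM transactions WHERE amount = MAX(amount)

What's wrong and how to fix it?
Bug: MAX(amount) is an aggregate and cannot be used directly in WHERE

Fix: Wrap MAX in a scalar subquery so WHERE compares against a single value

Corrected query:
SELECT account, amount FROM transactions WHERE amount = (SELECT MAX(amount) FROM transactions)

Result:
account | amount 
--------+--------
ACC-102 | 4827.91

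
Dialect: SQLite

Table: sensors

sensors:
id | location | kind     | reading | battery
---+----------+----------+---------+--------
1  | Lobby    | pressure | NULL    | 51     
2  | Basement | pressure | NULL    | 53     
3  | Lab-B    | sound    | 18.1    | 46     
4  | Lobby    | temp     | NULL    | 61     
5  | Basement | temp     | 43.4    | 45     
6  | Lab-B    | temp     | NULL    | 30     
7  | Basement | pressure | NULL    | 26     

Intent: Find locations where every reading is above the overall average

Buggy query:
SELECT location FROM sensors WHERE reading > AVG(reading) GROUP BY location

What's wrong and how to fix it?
Bug: AVG() is an aggregate; it can't sit directly in WHERE

Fix: Compute the overall average in a scalar subquery and compare each group's MIN against it in HAVING

Corrected query:
SELECT location FROM sensors GROUP BY location HAVING MIN(reading) > (SELECT AVG(reading) FROM sensors)

Result:
location
--------
Basement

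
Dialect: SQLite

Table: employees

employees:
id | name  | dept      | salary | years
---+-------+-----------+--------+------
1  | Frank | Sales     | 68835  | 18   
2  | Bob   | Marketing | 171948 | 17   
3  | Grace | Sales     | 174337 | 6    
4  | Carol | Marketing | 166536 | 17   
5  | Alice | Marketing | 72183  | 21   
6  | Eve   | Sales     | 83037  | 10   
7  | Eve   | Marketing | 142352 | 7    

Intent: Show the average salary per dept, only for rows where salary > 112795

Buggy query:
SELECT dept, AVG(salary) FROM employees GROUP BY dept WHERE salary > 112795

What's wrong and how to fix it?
Bug: Row-level WHERE must come before GROUP BY in the clause order

Fix: Move the WHERE clause before GROUP BY

Corrected query:
SELECT dept, AVG(salary) FROM employees WHERE salary > 112795 GROUP BY dept

Result:
dept      | AVG(salary)  
----------+--------------
Marketing | 160278.666667
Sales     | 174337       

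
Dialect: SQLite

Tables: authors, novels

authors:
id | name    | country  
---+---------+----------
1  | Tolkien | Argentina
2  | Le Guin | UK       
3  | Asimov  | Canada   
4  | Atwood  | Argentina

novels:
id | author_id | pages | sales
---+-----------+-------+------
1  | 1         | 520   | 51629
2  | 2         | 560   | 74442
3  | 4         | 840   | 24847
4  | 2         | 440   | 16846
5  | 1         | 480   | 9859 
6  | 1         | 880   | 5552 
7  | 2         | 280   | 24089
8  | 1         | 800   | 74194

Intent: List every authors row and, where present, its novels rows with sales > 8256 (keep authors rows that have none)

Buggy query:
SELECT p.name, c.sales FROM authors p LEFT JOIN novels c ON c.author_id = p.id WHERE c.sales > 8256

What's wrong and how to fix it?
Bug: A WHERE condition on the right-hand table after LEFT JOIN drops unmatched parents

Fix: Put 'c.sales > 8256' in the JOIN's ON clause instead of WHERE

Corrected query:
SELECT p.name, c.sales FROM authors p LEFT JOIN novels c ON c.author_id = p.id AND c.sales > 8256

Result:
name    | sales
--------+------
Tolkien | 9859 
Tolkien | 51629
Tolkien | 74194
Le Guin | 16846
Le Guin | 24089
Le Guin | 74442
Asimov  | NULL 
Atwood  | 24847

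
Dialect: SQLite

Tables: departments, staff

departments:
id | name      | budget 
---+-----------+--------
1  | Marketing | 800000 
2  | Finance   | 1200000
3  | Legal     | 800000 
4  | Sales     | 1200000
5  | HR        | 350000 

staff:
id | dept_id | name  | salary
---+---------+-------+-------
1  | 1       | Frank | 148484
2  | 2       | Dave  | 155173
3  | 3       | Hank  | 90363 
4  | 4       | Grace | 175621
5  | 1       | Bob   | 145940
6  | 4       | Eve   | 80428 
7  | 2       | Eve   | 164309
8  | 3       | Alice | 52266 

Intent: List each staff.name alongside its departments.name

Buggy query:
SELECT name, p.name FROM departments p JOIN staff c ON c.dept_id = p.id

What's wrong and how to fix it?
Bug: 'name' exists in both joined tables, so the database can't tell which one is meant

Fix: Prefix ambiguous columns with the table alias

Corrected query:
SELECT c.name, p.name FROM departments p JOIN staff c ON c.dept_id = p.id

Result:
name  | name     
------+----------
Frank | Marketing
Dave  | Finance  
Hank  | Legal    
Grace | Sales    
Bob   | Marketing
Eve   | Sales    
Eve   | Finance  
Alice | Legal    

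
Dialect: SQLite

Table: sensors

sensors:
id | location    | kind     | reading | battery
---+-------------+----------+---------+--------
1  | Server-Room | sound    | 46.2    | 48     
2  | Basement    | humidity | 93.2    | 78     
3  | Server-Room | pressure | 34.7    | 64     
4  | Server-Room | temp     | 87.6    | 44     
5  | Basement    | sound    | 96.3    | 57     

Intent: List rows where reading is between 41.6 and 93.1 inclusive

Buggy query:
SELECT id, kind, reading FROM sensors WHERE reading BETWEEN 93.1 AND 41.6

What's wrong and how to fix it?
Bug: The bounds are reversed; BETWEEN a AND b requires a <= b to match anything

Fix: Swap the bounds so the smaller value comes first

Corrected query:
SELECT id, kind, reading FROM sensors WHERE reading BETWEEN 41.6 AND 93.1

Result:
id | kind  | reading
---+-------+--------
1  | sound | 46.2   
4  | temp  | 87.6   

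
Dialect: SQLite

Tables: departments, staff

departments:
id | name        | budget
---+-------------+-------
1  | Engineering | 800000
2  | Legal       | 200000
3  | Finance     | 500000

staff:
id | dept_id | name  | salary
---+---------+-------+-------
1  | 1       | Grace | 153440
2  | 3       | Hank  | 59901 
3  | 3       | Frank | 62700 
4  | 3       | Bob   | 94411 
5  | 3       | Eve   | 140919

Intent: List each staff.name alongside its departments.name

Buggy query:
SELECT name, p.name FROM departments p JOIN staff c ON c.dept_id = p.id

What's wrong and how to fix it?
Bug: 'name' exists in both joined tables, so the database can't tell which one is meant

Fix: Prefix ambiguous columns with the table alias

Corrected query:
SELECT c.name, p.name FROM departments p JOIN staff c ON c.dept_id = p.id

Result:
name  | name       
------+------------
Grace | Engineering
Hank  | Finance    
Frank | Finance    
Bob   | Finance    
Eve   | Finance    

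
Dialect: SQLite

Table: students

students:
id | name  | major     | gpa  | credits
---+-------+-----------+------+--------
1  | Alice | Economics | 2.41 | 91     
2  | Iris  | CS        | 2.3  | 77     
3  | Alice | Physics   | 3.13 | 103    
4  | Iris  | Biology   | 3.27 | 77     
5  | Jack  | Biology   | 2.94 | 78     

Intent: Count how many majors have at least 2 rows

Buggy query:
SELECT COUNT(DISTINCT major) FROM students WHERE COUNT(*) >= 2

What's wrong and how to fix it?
Bug: WHERE filters individual rows, not groups, so a group-level COUNT is invalid there

Fix: Group first with HAVING COUNT(*) >= 2, then COUNT the resulting groups

Corrected query:
SELECT COUNT(*) FROM (SELECT major FROM students GROUP BY major HAVING COUNT(*) >= 2)

Result:
COUNT(*)
--------
1       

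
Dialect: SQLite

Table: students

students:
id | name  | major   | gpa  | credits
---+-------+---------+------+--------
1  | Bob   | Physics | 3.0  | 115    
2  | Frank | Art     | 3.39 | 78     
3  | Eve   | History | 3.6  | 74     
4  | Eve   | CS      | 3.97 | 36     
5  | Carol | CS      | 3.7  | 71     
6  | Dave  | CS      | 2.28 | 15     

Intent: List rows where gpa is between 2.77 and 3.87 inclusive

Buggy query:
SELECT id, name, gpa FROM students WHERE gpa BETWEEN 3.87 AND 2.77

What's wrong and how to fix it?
Bug: The bounds are reversed; BETWEEN a AND b requires a <= b to match anything

Fix: Swap the bounds so the smaller value comes first

Corrected query:
SELECT id, name, gpa FROM students WHERE gpa BETWEEN 2.77 AND 3.87

Result:
id | name  | gpa 
---+-------+-----
1  | Bob   | 3   
2  | Frank | 3.39
3  | Eve   | 3.6 
5  | Carol | 3.7 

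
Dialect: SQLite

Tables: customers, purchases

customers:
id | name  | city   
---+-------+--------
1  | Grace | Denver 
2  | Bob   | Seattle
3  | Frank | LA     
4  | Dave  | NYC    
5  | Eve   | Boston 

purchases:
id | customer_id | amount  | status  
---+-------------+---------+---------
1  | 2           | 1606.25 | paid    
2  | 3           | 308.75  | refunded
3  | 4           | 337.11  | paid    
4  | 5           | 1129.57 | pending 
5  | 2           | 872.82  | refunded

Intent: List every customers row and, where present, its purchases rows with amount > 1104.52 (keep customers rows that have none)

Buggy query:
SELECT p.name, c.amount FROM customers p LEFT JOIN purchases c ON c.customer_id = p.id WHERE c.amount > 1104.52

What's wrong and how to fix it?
Bug: Filtering c.amount in WHERE discards the NULL rows produced by LEFT JOIN, turning it into an inner join

Fix: Put 'c.amount > 1104.52' in the JOIN's ON clause instead of WHERE

Corrected query:
SELECT p.name, c.amount FROM customers p LEFT JOIN purchases c ON c.customer_id = p.id AND c.amount > 1104.52

Result:
name  | amount 
------+--------
Grace | NULL   
Bob   | 1606.25
Frank | NULL   
Dave  | NULL   
Eve   | 1129.57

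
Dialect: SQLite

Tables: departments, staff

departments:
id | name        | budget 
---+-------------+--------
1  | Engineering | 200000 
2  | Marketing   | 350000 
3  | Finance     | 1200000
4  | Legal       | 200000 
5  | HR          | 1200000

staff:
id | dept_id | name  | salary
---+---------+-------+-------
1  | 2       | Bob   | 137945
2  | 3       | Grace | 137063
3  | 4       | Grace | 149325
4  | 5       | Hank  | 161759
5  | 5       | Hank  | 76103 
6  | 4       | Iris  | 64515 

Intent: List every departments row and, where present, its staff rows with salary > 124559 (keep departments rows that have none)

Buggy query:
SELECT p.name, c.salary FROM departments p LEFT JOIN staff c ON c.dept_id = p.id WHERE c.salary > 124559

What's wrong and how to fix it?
Bug: Filtering c.salary in WHERE discards the NULL rows produced by LEFT JOIN, turning it into an inner join

Fix: Put 'c.salary > 124559' in the JOIN's ON clause instead of WHERE

Corrected query:
SELECT p.name, c.salary FROM departments p LEFT JOIN staff c ON c.dept_id = p.id AND c.salary > 124559

Result:
name        | salary
------------+-------
Engineering | NULL  
Marketing   | 137945
Finance     | 137063
Legal       | 149325
HR          | 161759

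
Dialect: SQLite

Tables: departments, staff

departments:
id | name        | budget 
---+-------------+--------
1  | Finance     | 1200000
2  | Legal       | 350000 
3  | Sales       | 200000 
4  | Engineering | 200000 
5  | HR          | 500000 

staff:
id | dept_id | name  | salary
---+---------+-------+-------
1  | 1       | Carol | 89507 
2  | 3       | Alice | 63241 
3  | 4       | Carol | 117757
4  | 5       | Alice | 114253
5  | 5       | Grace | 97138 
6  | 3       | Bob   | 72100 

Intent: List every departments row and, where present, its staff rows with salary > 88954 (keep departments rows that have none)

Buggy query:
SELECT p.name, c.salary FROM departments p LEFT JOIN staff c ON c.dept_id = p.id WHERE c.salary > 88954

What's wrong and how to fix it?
Bug: A WHERE condition on the right-hand table after LEFT JOIN drops unmatched parents

Fix: Put 'c.salary > 88954' in the JOIN's ON clause instead of WHERE

Corrected query:
SELECT p.name, c.salary FROM departments p LEFT JOIN staff c ON c.dept_id = p.id AND c.salary > 88954

Result:
name        | salary
------------+-------
Finance     | 89507 
Legal       | NULL  
Sales       | NULL  
Engineering | 117757
HR          | 97138 
HR          | 114253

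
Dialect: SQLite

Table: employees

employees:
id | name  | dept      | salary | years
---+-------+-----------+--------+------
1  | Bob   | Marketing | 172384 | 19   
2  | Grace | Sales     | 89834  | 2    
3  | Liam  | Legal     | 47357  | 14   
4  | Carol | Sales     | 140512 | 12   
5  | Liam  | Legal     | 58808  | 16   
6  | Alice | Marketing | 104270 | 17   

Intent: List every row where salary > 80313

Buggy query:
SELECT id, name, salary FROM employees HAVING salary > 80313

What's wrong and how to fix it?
Bug: HAVING filters the output of aggregation, but this query has no GROUP BY and no aggregate functions, so SQLite rejects it (HAVING clause on a non-aggregate query); the condition here is per row

Fix: Use WHERE for row-level filtering

Corrected query:
SELECT id, name, salary FROM employees WHERE salary > 80313

Result:
id | name  | salary
---+-------+-------
1  | Bob   | 172384
2  | Grace | 89834 
4  | Carol | 140512
6  | Alice | 104270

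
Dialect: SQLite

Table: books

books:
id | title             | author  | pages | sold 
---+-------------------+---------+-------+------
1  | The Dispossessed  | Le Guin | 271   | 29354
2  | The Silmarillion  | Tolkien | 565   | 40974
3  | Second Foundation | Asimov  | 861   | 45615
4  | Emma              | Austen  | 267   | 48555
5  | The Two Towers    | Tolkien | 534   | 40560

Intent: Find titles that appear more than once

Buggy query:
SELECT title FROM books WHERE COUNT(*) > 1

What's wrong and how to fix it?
Bug: COUNT(*) is an aggregate and cannot be used in WHERE

Fix: Group first, then use HAVING for the count condition

Corrected query:
SELECT title FROM books GROUP BY title HAVING COUNT(*) > 1

Result:
(no rows)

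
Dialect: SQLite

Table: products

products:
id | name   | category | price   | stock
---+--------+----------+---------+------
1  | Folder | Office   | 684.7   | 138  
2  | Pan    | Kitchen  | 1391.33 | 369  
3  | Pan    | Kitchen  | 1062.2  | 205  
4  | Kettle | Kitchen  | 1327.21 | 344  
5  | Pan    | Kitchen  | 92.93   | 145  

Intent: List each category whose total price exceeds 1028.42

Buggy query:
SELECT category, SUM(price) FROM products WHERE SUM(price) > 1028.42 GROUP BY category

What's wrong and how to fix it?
Bug: WHERE runs before GROUP BY, so aggregates aren't available there

Fix: Use HAVING (which filters groups after aggregation) instead of WHERE

Corrected query:
SELECT category, SUM(price) FROM products GROUP BY category HAVING SUM(price) > 1028.42

Result:
category | SUM(price)
---------+-----------
Kitchen  | 3873.67   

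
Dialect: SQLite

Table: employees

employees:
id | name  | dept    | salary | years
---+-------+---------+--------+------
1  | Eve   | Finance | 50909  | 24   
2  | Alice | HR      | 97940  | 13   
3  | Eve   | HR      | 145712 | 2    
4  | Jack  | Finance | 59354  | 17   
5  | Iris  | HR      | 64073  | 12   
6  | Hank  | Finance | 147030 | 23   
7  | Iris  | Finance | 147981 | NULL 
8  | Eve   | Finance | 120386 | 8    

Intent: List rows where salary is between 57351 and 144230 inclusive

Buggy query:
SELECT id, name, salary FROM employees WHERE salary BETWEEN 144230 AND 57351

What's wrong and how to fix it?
Bug: The bounds are reversed; BETWEEN a AND b requires a <= b to match anything

Fix: Swap the bounds so the smaller value comes first

Corrected query:
SELECT id, name, salary FROM employees WHERE salary BETWEEN 57351 AND 144230

Result:
id | name  | salary
---+-------+-------
2  | Alice | 97940 
4  | Jack  | 59354 
5  | Iris  | 64073 
8  | Eve   | 120386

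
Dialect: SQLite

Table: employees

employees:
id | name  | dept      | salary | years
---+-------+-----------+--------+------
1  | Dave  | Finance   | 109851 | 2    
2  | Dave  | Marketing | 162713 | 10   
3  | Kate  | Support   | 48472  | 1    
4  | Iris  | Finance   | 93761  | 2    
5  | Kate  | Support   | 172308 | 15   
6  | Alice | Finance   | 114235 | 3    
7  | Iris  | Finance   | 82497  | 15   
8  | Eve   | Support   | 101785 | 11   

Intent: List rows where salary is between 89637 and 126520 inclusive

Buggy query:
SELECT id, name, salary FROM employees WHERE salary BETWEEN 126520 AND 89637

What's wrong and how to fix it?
Bug: The bounds are reversed; BETWEEN a AND b requires a <= b to match anything

Fix: Swap the bounds so the smaller value comes first

Corrected query:
SELECT id, name, salary FROM employees WHERE salary BETWEEN 89637 AND 126520

Result:
id | name  | salary
---+-------+-------
1  | Dave  | 109851
4  | Iris  | 93761 
6  | Alice | 114235
8  | Eve   | 101785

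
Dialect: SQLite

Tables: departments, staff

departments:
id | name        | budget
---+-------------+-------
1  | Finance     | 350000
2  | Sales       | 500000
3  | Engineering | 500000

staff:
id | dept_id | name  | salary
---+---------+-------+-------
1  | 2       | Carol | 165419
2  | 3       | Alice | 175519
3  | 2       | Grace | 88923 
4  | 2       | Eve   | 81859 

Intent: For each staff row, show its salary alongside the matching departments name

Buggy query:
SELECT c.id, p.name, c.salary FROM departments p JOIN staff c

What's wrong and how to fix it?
Bug: Missing join condition: each staff row is matched to all departments rows instead of just its own

Fix: Specify the join condition linking the foreign key to the parent id

Corrected query:
SELECT c.id, p.name, c.salary FROM departments p JOIN staff c ON c.dept_id = p.id

Result:
id | name        | salary
---+-------------+-------
1  | Sales       | 165419
2  | Engineering | 175519
3  | Sales       | 88923 
4  | Sales       | 81859 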